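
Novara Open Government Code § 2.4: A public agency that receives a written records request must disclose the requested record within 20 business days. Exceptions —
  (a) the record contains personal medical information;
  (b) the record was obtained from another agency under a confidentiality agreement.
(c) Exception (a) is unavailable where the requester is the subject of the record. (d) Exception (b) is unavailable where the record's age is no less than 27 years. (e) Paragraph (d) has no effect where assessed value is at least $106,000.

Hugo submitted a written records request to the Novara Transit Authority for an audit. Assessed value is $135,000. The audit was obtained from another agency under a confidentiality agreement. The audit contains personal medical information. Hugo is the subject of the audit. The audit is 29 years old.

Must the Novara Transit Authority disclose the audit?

Exception (a)'s conditions are all satisfied: the audit contains personal medical information. But applying paragraph (c): (c) is engaged — Hugo is the subject of the audit. (a) is therefore removed.
Exception (b): the audit was obtained under a confidentiality agreement — every condition holds. Under paragraphs (d)–(e): (d) is engaged (the record's age is 29 years, meeting the 27 years threshold), but is displaced by (e): (e) is engaged — assessed value is $135,000, meeting the $106,000 threshold. Exception (b) stands.

No — exception (b) applies; the Novara Transit Authority is not required to disclose the audit.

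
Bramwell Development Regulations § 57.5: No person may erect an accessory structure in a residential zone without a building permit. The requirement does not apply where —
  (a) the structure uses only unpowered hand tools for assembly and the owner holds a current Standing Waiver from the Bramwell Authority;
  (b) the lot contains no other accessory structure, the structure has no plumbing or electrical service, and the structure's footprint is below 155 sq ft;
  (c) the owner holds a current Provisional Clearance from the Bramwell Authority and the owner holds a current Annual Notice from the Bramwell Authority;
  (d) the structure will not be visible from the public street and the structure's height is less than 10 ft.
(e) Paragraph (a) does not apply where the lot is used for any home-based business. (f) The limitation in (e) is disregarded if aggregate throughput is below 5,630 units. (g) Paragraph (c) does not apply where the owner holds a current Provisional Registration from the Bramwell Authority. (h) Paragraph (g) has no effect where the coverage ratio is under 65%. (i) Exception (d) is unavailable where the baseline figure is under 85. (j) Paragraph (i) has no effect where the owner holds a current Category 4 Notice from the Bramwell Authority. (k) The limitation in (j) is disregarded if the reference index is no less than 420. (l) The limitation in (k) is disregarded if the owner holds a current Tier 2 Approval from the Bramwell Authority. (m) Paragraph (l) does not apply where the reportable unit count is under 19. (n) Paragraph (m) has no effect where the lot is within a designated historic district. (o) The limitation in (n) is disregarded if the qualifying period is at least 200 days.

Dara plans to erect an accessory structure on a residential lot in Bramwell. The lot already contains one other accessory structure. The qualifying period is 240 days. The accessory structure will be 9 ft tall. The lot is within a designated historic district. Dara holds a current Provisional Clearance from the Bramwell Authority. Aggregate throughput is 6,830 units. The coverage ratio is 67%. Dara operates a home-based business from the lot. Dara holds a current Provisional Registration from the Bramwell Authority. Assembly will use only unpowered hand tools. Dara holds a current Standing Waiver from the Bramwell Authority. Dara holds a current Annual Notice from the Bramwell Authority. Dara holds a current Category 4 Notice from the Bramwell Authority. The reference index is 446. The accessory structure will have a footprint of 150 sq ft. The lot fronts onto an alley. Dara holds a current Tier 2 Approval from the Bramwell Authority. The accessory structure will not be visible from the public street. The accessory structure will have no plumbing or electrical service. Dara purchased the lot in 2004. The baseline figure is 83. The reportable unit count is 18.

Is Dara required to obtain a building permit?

All of (a)'s requirements are met (assembly uses only hand tools; a current Standing Waiver is held). However, paragraphs (e)–(f) must be considered: (e) operates against (a): a home-based business operates on the lot. (f) is inapplicable (aggregate throughput is 6,830 units, not below 5,630 units), so (e) stands. Exception (a) does not apply.
Exception (b) requires that the lot contains no other accessory structure; but the lot already has another accessory structure, so (b) is unavailable.
Exception (c)'s conditions are all satisfied: a current Provisional Clearance is held; a current Annual Notice is held. Turning to paragraphs (g)–(h): (g) operates against (c): a current Provisional Registration is held. (h), which would lift (g), is not engaged — the coverage ratio is 67%, not under 65%. Exception (c) does not apply.
Exception (d) is satisfied on its face — the structure will not be visible from the street; the structure's height is 9 ft, less than the 10 ft limit. But: (i) applies — the baseline figure is 83, under the 85 limit. (j) operates (a current Category 4 Notice is held), but is displaced by (k): (k) applies — the reference index is 446, meeting the 420 threshold. (l) is engaged (a current Tier 2 Approval is held), but is itself disapplied by (m): (m) is engaged — the reportable unit count is 18, under the 19 limit. (n) would limit (m) — the lot is in a historic district — but (o) sets (n) aside: (o) is triggered — the qualifying period is 240 days, meeting the 200 days threshold. Exception (d) does not apply.
None of the exceptions is available; § 57.5 applies in full.

Yes — Dara must obtain a building permit.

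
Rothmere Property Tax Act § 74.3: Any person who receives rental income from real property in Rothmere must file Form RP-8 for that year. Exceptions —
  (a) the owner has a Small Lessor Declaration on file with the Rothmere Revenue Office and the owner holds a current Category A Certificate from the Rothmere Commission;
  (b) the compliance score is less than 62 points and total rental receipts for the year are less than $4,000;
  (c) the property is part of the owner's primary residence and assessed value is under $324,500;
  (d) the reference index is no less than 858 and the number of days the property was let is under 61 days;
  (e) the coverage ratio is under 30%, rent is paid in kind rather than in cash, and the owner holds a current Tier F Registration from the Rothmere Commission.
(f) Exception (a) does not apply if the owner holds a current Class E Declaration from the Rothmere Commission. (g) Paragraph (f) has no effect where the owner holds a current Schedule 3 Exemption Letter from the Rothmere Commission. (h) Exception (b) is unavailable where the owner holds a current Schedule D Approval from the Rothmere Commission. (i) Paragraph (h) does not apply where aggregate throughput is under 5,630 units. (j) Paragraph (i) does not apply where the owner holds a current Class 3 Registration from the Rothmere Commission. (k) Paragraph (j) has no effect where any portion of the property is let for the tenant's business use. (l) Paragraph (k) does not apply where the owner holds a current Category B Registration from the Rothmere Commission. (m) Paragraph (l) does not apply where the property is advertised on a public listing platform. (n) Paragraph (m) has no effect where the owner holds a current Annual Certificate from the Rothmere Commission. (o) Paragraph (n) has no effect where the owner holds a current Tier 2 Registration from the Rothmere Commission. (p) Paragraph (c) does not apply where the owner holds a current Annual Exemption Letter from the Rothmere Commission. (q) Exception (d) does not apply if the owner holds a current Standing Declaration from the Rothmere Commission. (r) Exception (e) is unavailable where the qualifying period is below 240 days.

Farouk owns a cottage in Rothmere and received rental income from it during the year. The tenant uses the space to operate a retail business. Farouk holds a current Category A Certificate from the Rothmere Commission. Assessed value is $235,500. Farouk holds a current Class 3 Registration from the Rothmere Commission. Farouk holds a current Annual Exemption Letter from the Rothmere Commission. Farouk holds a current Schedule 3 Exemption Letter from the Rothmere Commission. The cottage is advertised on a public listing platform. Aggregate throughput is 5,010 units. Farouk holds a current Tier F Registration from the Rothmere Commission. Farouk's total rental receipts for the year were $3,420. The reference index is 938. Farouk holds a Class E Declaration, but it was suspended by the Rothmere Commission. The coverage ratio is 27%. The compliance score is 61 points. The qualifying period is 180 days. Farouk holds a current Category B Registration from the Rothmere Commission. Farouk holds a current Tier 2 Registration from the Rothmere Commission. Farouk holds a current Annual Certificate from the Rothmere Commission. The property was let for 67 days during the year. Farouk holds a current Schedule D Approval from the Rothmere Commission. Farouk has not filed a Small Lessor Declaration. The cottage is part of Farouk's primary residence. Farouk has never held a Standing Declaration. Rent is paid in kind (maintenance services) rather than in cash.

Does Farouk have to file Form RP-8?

Exception (a) fails — no Small Lessor Declaration is on file.
All of (b)'s requirements are met (the compliance score is 61 points, less than the 62 points limit; total rental receipts for the year are $3,420, less than the $4,000 limit). Considering the limiting provisions: (h) would limit (b) — a current Schedule D Approval is held — but (i) sets (h) aside: (i) operates against (h): aggregate throughput is 5,010 units, under the 5,630 units limit. (j) would limit (i) — a current Class 3 Registration is held — but (k) sets (j) aside: (k) applies — the space is let for business use. (l) operates (a current Category B Registration is held), but yields to (m): (m) is engaged — the property is publicly advertised. (n) applies (a current Annual Certificate is held), but is overridden by (o): (o) operates against (n): a current Tier 2 Registration is held. (b) remains available.
Exception (c) is satisfied on its face — the cottage is part of the primary residence; assessed value is $235,500, under the $324,500 limit. But applying paragraph (p): (p) operates against (c): a current Annual Exemption Letter is held. So (c) is unavailable.
Exception (d) requires that the number of days the property was let is under 61 days; but the number of days the property was let is 67 days, not under 61 days, so (d) is unavailable.
Exception (e) is satisfied on its face — the coverage ratio is 27%, under the 30% limit; rent is paid in kind; a current Tier F Registration is held. However, paragraph (r) must be considered: (r) operates against (e): the qualifying period is 180 days, below the 240 days limit. Exception (e) does not apply.

No — exception (b) applies; Farouk is not required to file Form RP-8.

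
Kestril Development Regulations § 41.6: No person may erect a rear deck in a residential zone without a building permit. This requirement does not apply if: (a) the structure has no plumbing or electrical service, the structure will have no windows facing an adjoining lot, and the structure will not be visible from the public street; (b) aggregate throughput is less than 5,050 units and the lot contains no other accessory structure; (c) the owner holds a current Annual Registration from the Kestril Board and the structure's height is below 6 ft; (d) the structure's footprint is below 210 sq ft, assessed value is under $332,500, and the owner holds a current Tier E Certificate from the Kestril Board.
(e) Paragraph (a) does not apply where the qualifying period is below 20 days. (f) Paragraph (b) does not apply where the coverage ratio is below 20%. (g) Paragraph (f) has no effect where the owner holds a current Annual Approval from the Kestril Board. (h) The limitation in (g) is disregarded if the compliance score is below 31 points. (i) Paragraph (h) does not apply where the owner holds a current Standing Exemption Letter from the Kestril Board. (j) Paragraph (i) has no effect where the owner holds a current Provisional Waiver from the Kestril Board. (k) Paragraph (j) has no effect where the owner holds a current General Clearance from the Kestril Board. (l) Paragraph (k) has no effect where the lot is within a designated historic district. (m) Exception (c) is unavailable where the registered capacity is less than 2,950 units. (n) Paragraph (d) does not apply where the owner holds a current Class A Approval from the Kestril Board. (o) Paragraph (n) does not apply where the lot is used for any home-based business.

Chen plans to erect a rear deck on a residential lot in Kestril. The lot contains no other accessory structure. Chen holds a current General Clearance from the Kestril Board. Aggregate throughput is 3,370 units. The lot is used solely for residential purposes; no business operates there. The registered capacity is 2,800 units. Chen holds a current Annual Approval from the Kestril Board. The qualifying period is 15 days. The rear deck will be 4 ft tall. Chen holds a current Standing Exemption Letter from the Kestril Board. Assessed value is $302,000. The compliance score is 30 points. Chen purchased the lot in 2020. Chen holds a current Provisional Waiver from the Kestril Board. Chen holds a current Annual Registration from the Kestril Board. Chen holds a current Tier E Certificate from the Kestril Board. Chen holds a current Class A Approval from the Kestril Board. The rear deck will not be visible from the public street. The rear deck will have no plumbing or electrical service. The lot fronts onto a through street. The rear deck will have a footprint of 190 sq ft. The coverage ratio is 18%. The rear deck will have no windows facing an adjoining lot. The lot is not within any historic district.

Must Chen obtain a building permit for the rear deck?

Exception (a) is satisfied on its face — there is no plumbing or electrical service; no windows face an adjoining lot; the structure will not be visible from the street. Turning to paragraph (e): (e) operates against (a): the qualifying period is 15 days, below the 20 days limit. So (a) is unavailable.
All of (b)'s requirements are met (aggregate throughput is 3,370 units, less than the 5,050 units limit; the lot has no other accessory structure). Applying paragraphs (f)–(l): (f) would limit (b) — the coverage ratio is 18%, below the 20% limit — but (g) sets (f) aside: (g) applies — a current Annual Approval is held. (h) operates (the compliance score is 30 points, below the 31 points limit), but is set aside by (i): (i) operates against (h): a current Standing Exemption Letter is held. (j) would limit (i) — a current Provisional Waiver is held — but (k) sets (j) aside: (k) operates against (j): a current General Clearance is held. (l), which would lift (k), is not triggered — the lot is not in a historic district. Exception (b) stands.
Exception (c)'s conditions are all satisfied: a current Annual Registration is held; the structure's height is 4 ft, below the 6 ft limit. Turning to paragraph (m): (m) is triggered — the registered capacity is 2,800 units, less than the 2,950 units limit. (c) is therefore removed.
Exception (d) is satisfied on its face — the structure's footprint is 190 sq ft, below the 210 sq ft limit; assessed value is $302,000, under the $332,500 limit; a current Tier E Certificate is held. Turning to paragraphs (n)–(o): (n) operates against (d): a current Class A Approval is held. (o) does not operate here (the lot is solely residential), so (n) stands. Exception (d) does not apply.

No — exception (b) applies; Chen does not need a building permit.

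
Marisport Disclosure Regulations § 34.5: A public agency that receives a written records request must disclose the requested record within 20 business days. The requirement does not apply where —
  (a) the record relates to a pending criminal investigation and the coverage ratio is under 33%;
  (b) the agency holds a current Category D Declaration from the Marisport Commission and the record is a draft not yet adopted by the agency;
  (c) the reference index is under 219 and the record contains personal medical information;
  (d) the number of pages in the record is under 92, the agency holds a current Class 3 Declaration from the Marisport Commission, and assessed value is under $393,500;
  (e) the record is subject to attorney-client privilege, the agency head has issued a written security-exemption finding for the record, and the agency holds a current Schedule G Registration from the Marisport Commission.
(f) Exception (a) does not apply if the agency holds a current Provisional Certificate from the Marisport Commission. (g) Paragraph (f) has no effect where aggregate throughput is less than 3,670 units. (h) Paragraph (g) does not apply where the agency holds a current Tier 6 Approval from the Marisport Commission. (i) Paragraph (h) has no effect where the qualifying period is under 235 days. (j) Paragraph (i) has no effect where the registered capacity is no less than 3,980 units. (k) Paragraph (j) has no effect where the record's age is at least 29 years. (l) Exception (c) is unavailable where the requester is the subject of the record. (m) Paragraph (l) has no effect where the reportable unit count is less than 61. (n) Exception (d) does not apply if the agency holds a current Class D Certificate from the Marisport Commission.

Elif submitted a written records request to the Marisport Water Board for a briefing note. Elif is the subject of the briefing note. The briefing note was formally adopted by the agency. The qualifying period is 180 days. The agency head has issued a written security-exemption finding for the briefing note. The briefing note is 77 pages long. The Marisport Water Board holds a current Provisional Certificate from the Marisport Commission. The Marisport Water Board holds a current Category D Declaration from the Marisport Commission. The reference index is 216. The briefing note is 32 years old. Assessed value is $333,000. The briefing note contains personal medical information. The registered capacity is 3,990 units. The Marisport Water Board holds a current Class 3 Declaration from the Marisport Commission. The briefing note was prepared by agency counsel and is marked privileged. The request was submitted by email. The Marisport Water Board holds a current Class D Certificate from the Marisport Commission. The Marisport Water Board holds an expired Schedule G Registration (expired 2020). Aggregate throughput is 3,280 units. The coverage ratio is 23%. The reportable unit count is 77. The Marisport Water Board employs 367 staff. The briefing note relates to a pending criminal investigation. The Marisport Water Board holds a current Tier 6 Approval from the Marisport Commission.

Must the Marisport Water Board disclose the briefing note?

Exception (a)'s conditions are all satisfied: the briefing note relates to a pending investigation; the coverage ratio is 23%, under the 33% limit. As to paragraphs (f)–(k): (f) would limit (a) — a current Provisional Certificate is held — but (g) sets (f) aside: (g) operates against (f): aggregate throughput is 3,280 units, less than the 3,670 units limit. (h) would limit (g) — a current Tier 6 Approval is held — but (i) sets (h) aside: (i) is triggered — the qualifying period is 180 days, under the 235 days limit. (j) would limit (i) — the registered capacity is 3,990 units, meeting the 3,980 units threshold — but (k) sets (j) aside: (k) is triggered — the record's age is 32 years, meeting the 29 years threshold. (a) remains available.
Exception (b) fails — the briefing note has been formally adopted.
Exception (c) is satisfied on its face — the reference index is 216, under the 219 limit; the briefing note contains personal medical information. But: (l) operates against (c): Elif is the subject of the briefing note. (m), which would lift (l), does not operate here — the reportable unit count is 77, not less than 61. (c) is therefore removed.
Exception (d)'s conditions are all satisfied: the number of pages in the record is 77, under the 92 limit; a current Class 3 Declaration is held; assessed value is $333,000, under the $393,500 limit. Turning to paragraph (n): (n) operates against (d): a current Class D Certificate is held. Exception (d) does not apply.
Exception (e) fails — the Schedule G Registration is not current.

No — exception (a) applies; the Marisport Water Board is not required to disclose the briefing note.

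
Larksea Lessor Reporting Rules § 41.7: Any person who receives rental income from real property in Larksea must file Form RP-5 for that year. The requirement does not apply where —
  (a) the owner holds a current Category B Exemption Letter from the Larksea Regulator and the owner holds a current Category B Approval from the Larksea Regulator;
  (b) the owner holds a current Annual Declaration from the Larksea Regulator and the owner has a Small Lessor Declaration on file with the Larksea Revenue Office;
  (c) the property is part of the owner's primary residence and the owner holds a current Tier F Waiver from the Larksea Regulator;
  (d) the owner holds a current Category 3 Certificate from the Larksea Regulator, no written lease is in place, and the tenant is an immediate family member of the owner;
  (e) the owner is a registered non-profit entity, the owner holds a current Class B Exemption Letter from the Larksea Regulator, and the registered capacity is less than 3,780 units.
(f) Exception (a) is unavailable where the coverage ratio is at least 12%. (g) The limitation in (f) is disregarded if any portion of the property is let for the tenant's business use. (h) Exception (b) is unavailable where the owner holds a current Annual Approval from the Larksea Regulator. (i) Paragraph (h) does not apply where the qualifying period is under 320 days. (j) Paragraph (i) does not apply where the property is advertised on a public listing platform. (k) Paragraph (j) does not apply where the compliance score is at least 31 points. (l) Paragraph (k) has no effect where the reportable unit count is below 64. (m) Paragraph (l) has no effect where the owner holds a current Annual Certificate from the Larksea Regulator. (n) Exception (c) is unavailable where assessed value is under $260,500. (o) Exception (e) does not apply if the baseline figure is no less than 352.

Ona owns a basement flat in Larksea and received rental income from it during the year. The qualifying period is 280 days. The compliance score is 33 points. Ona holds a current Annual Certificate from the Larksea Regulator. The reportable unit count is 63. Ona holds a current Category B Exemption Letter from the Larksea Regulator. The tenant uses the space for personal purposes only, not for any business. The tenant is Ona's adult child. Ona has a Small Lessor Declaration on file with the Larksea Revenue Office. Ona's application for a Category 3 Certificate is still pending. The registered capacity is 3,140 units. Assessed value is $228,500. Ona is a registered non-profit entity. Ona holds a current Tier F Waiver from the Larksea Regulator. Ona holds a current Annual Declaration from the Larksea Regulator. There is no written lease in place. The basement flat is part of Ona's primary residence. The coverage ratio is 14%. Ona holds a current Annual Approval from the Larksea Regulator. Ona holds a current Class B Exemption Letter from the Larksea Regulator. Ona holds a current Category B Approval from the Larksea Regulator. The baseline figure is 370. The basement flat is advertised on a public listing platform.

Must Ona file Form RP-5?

No — exception (b) applies; Ona is not required to file Form RP-5.

All of (a)'s requirements are met (a current Category B Exemption Letter is held; a current Category B Approval is held). But: (f) operates against (a): the coverage ratio is 14%, meeting the 12% threshold. (g), which would lift (f), does not operate here — the space is used for personal purposes only. Exception (a) does not apply.
Exception (b)'s conditions are all satisfied: a current Annual Declaration is held; a Small Lessor Declaration is on file. Applying paragraphs (h)–(m): (h) would limit (b) — a current Annual Approval is held — but (i) sets (h) aside: (i) is triggered — the qualifying period is 280 days, under the 320 days limit. (j) would limit (i) — the property is publicly advertised — but (k) sets (j) aside: (k) applies — the compliance score is 33 points, meeting the 31 points threshold. (l) would limit (k) — the reportable unit count is 63, below the 64 limit — but (m) sets (l) aside: (m) applies — a current Annual Certificate is held. So (b) applies.
Exception (c) is satisfied on its face — the basement flat is part of the primary residence; a current Tier F Waiver is held. However, paragraph (n) must be considered: (n) operates against (c): assessed value is $228,500, under the $260,500 limit. So (c) is unavailable.
Exception (d) does not apply: there is no Category 3 Certificate in force.
All of (e)'s requirements are met (Ona is a registered non-profit; a current Class B Exemption Letter is held; the registered capacity is 3,140 units, less than the 3,780 units limit). However, paragraph (o) must be considered: (o) operates against (e): the baseline figure is 370, meeting the 352 threshold. So (e) is unavailable.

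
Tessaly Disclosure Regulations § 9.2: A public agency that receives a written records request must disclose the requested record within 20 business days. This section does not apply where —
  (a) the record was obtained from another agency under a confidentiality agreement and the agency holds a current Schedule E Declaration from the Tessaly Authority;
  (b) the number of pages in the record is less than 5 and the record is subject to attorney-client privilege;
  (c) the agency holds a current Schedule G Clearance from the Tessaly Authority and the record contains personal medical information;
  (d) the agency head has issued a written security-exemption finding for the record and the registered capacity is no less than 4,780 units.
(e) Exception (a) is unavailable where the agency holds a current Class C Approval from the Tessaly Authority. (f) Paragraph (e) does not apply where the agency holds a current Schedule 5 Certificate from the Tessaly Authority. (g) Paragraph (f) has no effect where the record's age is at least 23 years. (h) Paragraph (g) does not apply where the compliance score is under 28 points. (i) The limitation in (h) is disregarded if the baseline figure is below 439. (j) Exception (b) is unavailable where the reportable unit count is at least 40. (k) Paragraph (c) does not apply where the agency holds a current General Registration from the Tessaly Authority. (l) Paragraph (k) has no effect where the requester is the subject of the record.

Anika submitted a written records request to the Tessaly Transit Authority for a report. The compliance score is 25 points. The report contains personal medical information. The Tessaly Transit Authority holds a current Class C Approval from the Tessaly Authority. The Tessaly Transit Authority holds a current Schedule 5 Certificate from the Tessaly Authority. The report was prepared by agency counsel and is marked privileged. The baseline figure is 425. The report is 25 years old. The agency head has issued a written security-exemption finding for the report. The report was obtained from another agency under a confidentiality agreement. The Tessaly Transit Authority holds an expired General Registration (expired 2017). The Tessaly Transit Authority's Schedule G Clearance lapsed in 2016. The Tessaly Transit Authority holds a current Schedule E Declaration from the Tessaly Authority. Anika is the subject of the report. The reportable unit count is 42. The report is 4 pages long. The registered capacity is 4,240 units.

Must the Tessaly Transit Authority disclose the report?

Yes — the Tessaly Transit Authority must disclose the report.

Exception (a) is satisfied on its face — the report was obtained under a confidentiality agreement; a current Schedule E Declaration is held. However, paragraphs (e)–(i) must be considered: (e) operates against (a): a current Class C Approval is held. (f) applies (a current Schedule 5 Certificate is held), but is itself disapplied by (g): (g) is triggered — the record's age is 25 years, meeting the 23 years threshold. (h) would limit (g) — the compliance score is 25 points, under the 28 points limit — but (i) sets (h) aside: (i) operates — the baseline figure is 425, below the 439 limit. So (a) is unavailable.
Exception (b) is satisfied on its face — the number of pages in the record is 4, less than the 5 limit; the report is privileged. Turning to paragraph (j): (j) operates against (b): the reportable unit count is 42, meeting the 40 threshold. Exception (b) does not apply.
Exception (c) requires that the agency holds a current Schedule G Clearance from the Tessaly Authority; but the Schedule G Clearance is not current, so (c) is unavailable.
Exception (d) fails — the registered capacity is 4,240 units, short of 4,780 units.
No exception displaces § 9.2.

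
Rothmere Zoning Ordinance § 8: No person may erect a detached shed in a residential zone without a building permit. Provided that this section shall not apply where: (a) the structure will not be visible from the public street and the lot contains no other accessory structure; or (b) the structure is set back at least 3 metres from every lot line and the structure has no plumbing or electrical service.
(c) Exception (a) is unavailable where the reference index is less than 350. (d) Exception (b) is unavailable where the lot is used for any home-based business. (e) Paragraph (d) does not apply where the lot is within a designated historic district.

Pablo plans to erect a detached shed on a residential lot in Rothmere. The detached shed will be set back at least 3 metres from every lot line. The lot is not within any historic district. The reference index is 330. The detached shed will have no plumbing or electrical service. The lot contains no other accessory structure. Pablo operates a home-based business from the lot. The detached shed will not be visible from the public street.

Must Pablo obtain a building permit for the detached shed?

Yes — Pablo must obtain a building permit.

Exception (a)'s conditions are all satisfied: the structure will not be visible from the street; the lot has no other accessory structure. However, paragraph (c) must be considered: (c) operates — the reference index is 330, less than the 350 limit. (a) is therefore removed.
Exception (b): the setback is at least 3 m on every side; there is no plumbing or electrical service — every condition holds. Turning to paragraphs (d)–(e): (d) operates against (b): a home-based business operates on the lot. (e), which would lift (d), is inapplicable — the lot is not in a historic district. So (b) is unavailable.
No exception applies. The general rule governs.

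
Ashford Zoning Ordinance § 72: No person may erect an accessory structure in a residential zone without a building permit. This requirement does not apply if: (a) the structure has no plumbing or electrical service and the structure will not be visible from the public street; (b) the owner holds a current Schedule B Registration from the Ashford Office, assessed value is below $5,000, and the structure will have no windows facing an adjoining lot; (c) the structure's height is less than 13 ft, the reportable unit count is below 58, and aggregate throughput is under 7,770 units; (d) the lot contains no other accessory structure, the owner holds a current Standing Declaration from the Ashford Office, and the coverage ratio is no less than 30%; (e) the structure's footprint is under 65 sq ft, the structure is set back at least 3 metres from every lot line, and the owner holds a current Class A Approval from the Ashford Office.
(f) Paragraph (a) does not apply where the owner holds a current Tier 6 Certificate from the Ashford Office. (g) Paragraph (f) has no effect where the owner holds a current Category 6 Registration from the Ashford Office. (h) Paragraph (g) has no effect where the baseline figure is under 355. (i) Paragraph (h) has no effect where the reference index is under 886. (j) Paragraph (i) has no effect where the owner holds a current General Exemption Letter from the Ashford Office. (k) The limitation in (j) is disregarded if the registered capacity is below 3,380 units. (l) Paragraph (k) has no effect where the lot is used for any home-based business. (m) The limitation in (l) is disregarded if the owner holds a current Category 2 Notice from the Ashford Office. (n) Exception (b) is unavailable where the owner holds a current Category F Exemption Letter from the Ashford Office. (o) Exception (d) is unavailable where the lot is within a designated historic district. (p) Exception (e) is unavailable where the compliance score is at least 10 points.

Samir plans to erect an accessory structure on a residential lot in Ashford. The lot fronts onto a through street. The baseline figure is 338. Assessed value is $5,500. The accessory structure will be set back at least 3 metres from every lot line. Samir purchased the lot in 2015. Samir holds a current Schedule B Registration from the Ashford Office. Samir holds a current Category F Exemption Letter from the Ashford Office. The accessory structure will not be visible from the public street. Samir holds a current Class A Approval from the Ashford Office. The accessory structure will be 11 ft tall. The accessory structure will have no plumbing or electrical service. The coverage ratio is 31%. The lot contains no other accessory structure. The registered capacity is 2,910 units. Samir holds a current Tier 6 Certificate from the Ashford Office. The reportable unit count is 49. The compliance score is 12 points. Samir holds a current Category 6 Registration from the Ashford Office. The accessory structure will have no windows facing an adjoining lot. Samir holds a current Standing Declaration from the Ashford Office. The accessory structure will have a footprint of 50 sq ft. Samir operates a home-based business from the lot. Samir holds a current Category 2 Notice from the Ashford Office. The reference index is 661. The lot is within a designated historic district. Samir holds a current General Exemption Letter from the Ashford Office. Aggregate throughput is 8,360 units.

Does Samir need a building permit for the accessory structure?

No — exception (a) applies; Samir does not need a building permit.

Exception (a) is satisfied on its face — there is no plumbing or electrical service; the structure will not be visible from the street. Considering the limiting provisions: (f) is engaged (a current Tier 6 Certificate is held), but is overridden by (g): (g) operates against (f): a current Category 6 Registration is held. (h) is triggered (the baseline figure is 338, under the 355 limit), but is displaced by (i): (i) operates — the reference index is 661, under the 886 limit. (j) would limit (i) — a current General Exemption Letter is held — but (k) sets (j) aside: (k) applies — the registered capacity is 2,910 units, below the 3,380 units limit. (l) would limit (k) — a home-based business operates on the lot — but (m) sets (l) aside: (m) is engaged — a current Category 2 Notice is held. (a) remains available.
Exception (b) requires that assessed value is below $5,000; but assessed value is $5,500, not below $5,000, so (b) is unavailable.
Exception (c) fails — aggregate throughput is 8,360 units, not under 7,770 units.
Exception (d) is satisfied on its face — the lot has no other accessory structure; a current Standing Declaration is held; the coverage ratio is 31%, meeting the 30% threshold. But applying paragraph (o): (o) operates against (d): the lot is in a historic district. Exception (d) does not apply.
All of (e)'s requirements are met (the structure's footprint is 50 sq ft, under the 65 sq ft limit; the setback is at least 3 m on every side; a current Class A Approval is held). However, paragraph (p) must be considered: (p) operates against (e): the compliance score is 12 points, meeting the 10 points threshold. So (e) is unavailable.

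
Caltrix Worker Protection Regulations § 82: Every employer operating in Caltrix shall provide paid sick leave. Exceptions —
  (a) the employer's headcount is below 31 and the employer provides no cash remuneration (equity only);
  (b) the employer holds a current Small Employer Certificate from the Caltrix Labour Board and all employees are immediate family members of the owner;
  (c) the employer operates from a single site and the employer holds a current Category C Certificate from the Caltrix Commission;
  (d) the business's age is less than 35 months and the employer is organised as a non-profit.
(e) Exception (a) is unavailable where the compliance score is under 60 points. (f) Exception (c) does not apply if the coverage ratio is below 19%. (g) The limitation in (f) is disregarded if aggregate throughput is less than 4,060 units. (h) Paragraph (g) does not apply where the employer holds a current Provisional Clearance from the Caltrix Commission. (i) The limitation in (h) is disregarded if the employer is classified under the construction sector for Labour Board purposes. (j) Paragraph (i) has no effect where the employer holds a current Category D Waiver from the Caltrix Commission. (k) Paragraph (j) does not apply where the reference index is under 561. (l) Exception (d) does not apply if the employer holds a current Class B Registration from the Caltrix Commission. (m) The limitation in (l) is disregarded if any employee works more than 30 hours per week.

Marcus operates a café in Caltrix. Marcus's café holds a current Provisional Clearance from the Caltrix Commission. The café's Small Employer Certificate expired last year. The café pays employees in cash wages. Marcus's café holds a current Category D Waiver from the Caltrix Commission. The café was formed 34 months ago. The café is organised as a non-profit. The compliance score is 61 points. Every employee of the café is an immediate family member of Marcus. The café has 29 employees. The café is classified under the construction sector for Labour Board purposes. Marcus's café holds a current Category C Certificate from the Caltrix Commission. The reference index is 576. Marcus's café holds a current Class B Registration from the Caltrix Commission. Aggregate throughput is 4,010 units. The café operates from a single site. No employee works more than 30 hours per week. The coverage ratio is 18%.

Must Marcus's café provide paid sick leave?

Exception (a) fails — employees are paid cash wages.
Exception (b) does not apply: the Small Employer Certificate has expired.
Exception (c): the employer operates from a single site; a current Category C Certificate is held — every condition holds. But applying paragraphs (f)–(k): (f) is triggered — the coverage ratio is 18%, below the 19% limit. (g) would limit (f) — aggregate throughput is 4,010 units, less than the 4,060 units limit — but (h) sets (g) aside: (h) is engaged — a current Provisional Clearance is held. (i) would limit (h) — the café is classified under the construction sector — but (j) sets (i) aside: (j) operates against (i): a current Category D Waiver is held. (k) is inapplicable (the reference index is 576, not under 561), so (j) stands. Exception (c) does not apply.
Exception (d) is satisfied on its face — the business's age is 34 months, less than the 35 months limit; the employer is a non-profit. Turning to paragraphs (l)–(m): (l) operates against (d): a current Class B Registration is held. (m), which would lift (l), is inapplicable — no employee exceeds 30 hours/week. (d) is therefore removed.
No exception is made out. Marcus's café falls within the general rule.

Yes — Marcus's café must provide paid sick leave.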